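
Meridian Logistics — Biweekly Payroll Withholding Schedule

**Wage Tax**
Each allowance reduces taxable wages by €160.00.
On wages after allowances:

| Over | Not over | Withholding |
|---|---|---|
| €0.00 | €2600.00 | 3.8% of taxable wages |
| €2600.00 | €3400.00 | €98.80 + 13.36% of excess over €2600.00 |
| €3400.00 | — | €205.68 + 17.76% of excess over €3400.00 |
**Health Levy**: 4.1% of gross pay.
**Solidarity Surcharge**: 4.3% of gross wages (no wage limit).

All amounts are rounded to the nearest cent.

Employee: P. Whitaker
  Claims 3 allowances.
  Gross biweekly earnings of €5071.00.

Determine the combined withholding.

Wage Tax: taxable = €5071.00 − 3×€160.00 = €4591.00
  €205.68 + 17.76% × (€4591.00 − €3400.00) = €205.68 + 17.76% × €1191.00 = €417.20
Health Levy: 4.1% × €5071.00 = €207.91
Solidarity Surcharge: 4.3% × €5071.00 = €218.05
Total: €417.20 + €207.91 + €218.05 = €843.16

€843.16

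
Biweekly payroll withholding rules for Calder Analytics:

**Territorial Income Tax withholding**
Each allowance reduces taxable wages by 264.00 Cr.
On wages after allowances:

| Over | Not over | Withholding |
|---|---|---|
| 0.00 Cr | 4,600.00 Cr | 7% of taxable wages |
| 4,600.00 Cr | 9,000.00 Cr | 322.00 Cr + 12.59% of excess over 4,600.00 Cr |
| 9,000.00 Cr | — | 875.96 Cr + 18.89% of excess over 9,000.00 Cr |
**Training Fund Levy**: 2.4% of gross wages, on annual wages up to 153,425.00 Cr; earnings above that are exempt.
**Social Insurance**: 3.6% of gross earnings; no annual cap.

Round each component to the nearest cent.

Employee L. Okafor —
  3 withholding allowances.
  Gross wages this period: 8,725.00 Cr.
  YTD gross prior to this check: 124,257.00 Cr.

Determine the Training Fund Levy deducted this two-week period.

Training Fund Levy: 2.4% × 8,725.00 Cr = 209.40 Cr

209.40 Cr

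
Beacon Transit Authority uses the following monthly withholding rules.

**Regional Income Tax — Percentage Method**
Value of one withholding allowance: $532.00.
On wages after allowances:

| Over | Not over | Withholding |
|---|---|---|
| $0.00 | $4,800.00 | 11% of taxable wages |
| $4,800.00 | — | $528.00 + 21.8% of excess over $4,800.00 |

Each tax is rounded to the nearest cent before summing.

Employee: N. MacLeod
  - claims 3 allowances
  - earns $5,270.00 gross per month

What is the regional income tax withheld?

$404.14

Regional Income Tax: taxable = $5,270.00 − 3×$532.00 = $3,674.00
  11% × $3,674.00 = $404.14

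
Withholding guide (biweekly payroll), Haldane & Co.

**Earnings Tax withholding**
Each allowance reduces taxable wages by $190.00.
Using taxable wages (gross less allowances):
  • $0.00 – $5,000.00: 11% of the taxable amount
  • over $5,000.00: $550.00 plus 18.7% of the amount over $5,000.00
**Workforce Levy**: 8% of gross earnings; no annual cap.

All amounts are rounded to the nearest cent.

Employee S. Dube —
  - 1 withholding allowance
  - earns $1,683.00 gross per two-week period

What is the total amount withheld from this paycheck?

$298.87

Earnings Tax: taxable = $1,683.00 − 1×$190.00 = $1,493.00
  11% × $1,493.00 = $164.23
Workforce Levy: 8% × $1,683.00 = $134.64
Total: $164.23 + $134.64 = $298.87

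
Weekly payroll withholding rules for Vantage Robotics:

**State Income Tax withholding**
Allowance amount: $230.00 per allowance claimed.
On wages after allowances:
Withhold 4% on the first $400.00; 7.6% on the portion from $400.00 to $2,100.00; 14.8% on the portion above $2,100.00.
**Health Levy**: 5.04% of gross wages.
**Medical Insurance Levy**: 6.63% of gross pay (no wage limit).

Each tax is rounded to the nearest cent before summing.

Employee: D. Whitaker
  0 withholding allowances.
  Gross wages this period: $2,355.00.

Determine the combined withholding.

$457.77

State Income Tax: taxable = $2,355.00
  $145.20 + 14.8% × ($2,355.00 − $2,100.00) = $145.20 + 14.8% × $255.00 = $182.94
Health Levy: 5.04% × $2,355.00 = $118.69
Medical Insurance Levy: 6.63% × $2,355.00 = $156.14
Total: $182.94 + $118.69 + $156.14 = $457.77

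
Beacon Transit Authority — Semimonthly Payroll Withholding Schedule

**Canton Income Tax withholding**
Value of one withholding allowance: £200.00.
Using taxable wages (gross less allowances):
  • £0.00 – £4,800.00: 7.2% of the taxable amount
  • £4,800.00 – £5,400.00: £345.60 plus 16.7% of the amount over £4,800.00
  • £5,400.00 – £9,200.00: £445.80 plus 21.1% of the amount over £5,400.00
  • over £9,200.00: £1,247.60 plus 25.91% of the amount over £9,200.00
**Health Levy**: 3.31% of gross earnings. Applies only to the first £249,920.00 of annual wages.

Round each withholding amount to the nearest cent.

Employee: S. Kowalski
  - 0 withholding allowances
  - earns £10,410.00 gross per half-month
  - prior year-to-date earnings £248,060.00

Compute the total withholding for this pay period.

Canton Income Tax: taxable = £10,410.00
  £1,247.60 + 25.91% × (£10,410.00 − £9,200.00) = £1,247.60 + 25.91% × £1,210.00 = £1,561.11
Health Levy: cap £249,920.00 − YTD £248,060.00 = £1,860.00 subject; 3.31% × £1,860.00 = £61.57
Total: £1,561.11 + £61.57 = £1,622.68

£1,622.68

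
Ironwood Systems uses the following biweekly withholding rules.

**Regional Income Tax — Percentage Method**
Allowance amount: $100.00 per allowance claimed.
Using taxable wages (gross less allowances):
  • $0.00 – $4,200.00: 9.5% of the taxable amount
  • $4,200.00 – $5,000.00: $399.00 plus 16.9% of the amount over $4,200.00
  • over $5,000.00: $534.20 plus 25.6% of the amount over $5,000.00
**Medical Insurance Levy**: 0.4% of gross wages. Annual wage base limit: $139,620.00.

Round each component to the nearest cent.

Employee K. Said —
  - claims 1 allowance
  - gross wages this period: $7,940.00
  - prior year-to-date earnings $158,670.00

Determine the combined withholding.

$1,261.24

Regional Income Tax: taxable = $7,940.00 − 1×$100.00 = $7,840.00
  $534.20 + 25.6% × ($7,840.00 − $5,000.00) = $534.20 + 25.6% × $2,840.00 = $1,261.24
Medical Insurance Levy: YTD $158,670.00 ≥ cap $139,620.00 → $0.00
Total: $1,261.24 + $0.00 = $1,261.24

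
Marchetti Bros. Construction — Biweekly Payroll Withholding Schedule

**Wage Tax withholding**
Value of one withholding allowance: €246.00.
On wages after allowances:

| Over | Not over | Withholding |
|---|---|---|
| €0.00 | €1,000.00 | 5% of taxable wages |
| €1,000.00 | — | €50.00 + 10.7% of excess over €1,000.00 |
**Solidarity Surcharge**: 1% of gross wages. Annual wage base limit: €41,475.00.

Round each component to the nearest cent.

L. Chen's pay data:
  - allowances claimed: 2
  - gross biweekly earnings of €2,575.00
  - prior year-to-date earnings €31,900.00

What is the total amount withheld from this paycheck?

Wage Tax: taxable = €2,575.00 − 2×€246.00 = €2,083.00
  €50.00 + 10.7% × (€2,083.00 − €1,000.00) = €50.00 + 10.7% × €1,083.00 = €165.88
Solidarity Surcharge: 1% × €2,575.00 = €25.75
Total: €165.88 + €25.75 = €191.63

€191.63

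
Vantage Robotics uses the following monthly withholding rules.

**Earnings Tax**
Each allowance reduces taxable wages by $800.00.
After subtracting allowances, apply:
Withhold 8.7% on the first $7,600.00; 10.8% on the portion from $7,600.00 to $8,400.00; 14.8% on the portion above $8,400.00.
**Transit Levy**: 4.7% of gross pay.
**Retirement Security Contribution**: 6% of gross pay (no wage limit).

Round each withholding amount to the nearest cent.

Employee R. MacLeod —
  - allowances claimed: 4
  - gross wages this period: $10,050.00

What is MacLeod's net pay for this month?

Earnings Tax: taxable = $10,050.00 − 4×$800.00 = $6,850.00
  8.7% × $6,850.00 = $595.95
Transit Levy: 4.7% × $10,050.00 = $472.35
Retirement Security Contribution: 6% × $10,050.00 = $603.00
Total withheld: $595.95 + $472.35 + $603.00 = $1,671.30
Net pay: $10,050.00 − $1,671.30 = $8,378.70

$8,378.70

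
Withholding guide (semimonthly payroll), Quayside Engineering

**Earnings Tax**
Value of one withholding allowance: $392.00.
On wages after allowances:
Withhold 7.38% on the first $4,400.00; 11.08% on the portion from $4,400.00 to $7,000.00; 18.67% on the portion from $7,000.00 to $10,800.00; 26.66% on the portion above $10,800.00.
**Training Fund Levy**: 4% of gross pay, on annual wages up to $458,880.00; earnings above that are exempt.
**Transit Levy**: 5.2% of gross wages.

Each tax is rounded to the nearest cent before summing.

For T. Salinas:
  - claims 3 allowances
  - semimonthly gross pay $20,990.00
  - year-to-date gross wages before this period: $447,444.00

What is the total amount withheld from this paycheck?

Earnings Tax: taxable = $20,990.00 − 3×$392.00 = $19,814.00
  $1,322.26 + 26.66% × ($19,814.00 − $10,800.00) = $1,322.26 + 26.66% × $9,014.00 = $3,725.39
Training Fund Levy: cap $458,880.00 − YTD $447,444.00 = $11,436.00 subject; 4% × $11,436.00 = $457.44
Transit Levy: 5.2% × $20,990.00 = $1,091.48
Total: $3,725.39 + $457.44 + $1,091.48 = $5,274.31

$5,274.31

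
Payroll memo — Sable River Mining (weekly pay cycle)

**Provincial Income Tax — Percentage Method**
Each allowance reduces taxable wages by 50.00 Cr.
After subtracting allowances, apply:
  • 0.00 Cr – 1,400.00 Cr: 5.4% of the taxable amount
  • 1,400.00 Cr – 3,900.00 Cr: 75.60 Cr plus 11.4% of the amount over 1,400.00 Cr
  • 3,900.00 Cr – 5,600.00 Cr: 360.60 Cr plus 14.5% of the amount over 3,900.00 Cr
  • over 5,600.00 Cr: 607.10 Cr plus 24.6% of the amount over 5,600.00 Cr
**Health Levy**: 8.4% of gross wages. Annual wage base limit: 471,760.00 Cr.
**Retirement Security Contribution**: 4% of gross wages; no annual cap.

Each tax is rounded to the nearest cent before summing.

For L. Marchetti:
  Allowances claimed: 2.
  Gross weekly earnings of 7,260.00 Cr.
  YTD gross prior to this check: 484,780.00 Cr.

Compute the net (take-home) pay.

Provincial Income Tax: taxable = 7,260.00 Cr − 2×50.00 Cr = 7,160.00 Cr
  607.10 Cr + 24.6% × (7,160.00 Cr − 5,600.00 Cr) = 607.10 Cr + 24.6% × 1,560.00 Cr = 990.86 Cr
Health Levy: YTD 484,780.00 Cr ≥ cap 471,760.00 Cr → 0.00 Cr
Retirement Security Contribution: 4% × 7,260.00 Cr = 290.40 Cr
Total withheld: 990.86 Cr + 0.00 Cr + 290.40 Cr = 1,281.26 Cr
Net pay: 7,260.00 Cr − 1,281.26 Cr = 5,978.74 Cr

5,978.74 Cr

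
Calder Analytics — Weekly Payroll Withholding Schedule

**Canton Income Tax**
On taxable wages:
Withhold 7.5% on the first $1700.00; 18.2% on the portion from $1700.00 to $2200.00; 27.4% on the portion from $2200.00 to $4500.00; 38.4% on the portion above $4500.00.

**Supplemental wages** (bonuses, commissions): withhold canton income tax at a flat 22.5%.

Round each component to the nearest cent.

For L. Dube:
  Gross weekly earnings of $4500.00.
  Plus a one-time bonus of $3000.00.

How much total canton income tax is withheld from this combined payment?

Canton Income Tax: taxable = $4500.00
  $218.50 + 27.4% × ($4500.00 − $2200.00) = $218.50 + 27.4% × $2300.00 = $848.70
Supplemental (22.5% flat on bonus): 22.5% × $3000.00 = $675.00
Total canton income tax: $848.70 + $675.00 = $1523.70

$1523.70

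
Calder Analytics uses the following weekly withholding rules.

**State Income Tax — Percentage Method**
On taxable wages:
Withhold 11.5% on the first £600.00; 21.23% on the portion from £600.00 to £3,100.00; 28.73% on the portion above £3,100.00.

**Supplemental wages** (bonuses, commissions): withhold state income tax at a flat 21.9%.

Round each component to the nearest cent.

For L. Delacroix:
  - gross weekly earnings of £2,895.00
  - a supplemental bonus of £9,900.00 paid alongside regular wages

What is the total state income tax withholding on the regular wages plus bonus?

£2,724.33

State Income Tax: taxable = £2,895.00
  £69.00 + 21.23% × (£2,895.00 − £600.00) = £69.00 + 21.23% × £2,295.00 = £556.23
Supplemental (21.9% flat on bonus): 21.9% × £9,900.00 = £2,168.10
Total state income tax: £556.23 + £2,168.10 = £2,724.33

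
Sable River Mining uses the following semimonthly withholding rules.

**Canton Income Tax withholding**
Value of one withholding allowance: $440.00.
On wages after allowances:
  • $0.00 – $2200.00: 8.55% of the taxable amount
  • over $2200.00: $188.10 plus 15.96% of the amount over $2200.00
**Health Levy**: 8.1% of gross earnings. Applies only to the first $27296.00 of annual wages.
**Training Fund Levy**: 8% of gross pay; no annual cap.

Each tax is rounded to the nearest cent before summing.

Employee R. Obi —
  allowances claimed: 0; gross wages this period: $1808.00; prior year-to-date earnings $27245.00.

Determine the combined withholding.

Canton Income Tax: taxable = $1808.00
  8.55% × $1808.00 = $154.58
Health Levy: cap $27296.00 − YTD $27245.00 = $51.00 subject; 8.1% × $51.00 = $4.13
Training Fund Levy: 8% × $1808.00 = $144.64
Total: $154.58 + $4.13 + $144.64 = $303.35

$303.35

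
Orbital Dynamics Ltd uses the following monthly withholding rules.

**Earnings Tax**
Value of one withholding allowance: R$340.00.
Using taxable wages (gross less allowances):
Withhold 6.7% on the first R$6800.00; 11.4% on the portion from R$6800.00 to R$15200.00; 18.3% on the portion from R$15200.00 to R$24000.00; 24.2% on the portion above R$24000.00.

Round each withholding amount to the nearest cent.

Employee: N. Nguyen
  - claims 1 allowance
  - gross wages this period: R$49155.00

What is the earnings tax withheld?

Earnings Tax: taxable = R$49155.00 − 1×R$340.00 = R$48815.00
  R$3023.60 + 24.2% × (R$48815.00 − R$24000.00) = R$3023.60 + 24.2% × R$24815.00 = R$9028.83

R$9028.83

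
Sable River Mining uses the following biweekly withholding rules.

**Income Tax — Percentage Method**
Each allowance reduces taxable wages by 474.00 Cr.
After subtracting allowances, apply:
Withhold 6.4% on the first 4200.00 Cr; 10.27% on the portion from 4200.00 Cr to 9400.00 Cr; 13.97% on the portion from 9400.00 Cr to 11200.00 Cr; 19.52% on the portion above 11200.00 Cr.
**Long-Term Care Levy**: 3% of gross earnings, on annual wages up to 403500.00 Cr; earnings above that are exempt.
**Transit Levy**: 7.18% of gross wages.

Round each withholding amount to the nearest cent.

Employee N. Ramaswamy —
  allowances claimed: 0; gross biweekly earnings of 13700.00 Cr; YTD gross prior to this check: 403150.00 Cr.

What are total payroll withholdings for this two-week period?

2536.46 Cr

Income Tax: taxable = 13700.00 Cr
  1054.30 Cr + 19.52% × (13700.00 Cr − 11200.00 Cr) = 1054.30 Cr + 19.52% × 2500.00 Cr = 1542.30 Cr
Long-Term Care Levy: cap 403500.00 Cr − YTD 403150.00 Cr = 350.00 Cr subject; 3% × 350.00 Cr = 10.50 Cr
Transit Levy: 7.18% × 13700.00 Cr = 983.66 Cr
Total: 1542.30 Cr + 10.50 Cr + 983.66 Cr = 2536.46 Cr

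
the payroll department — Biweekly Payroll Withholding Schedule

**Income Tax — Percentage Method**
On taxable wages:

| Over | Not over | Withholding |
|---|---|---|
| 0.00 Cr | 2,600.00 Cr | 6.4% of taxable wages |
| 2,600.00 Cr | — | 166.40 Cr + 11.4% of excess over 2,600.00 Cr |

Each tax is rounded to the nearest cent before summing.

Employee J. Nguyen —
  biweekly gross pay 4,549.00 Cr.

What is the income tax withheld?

Income Tax: taxable = 4,549.00 Cr
  166.40 Cr + 11.4% × (4,549.00 Cr − 2,600.00 Cr) = 166.40 Cr + 11.4% × 1,949.00 Cr = 388.59 Cr

388.59 Cr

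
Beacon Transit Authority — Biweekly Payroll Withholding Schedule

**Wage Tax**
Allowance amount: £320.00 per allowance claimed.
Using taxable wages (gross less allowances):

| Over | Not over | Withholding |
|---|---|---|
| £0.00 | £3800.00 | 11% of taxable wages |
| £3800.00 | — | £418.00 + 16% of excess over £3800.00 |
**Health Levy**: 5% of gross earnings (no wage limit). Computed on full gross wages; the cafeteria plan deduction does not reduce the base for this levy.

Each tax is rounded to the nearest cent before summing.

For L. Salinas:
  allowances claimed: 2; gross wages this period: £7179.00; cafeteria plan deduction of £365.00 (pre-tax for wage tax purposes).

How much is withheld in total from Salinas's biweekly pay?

£1156.79

Wage Tax: taxable = £7179.00 − £365.00 − 2×£320.00 = £6174.00
  £418.00 + 16% × (£6174.00 − £3800.00) = £418.00 + 16% × £2374.00 = £797.84
Health Levy: 5% × £7179.00 = £358.95
Total: £797.84 + £358.95 = £1156.79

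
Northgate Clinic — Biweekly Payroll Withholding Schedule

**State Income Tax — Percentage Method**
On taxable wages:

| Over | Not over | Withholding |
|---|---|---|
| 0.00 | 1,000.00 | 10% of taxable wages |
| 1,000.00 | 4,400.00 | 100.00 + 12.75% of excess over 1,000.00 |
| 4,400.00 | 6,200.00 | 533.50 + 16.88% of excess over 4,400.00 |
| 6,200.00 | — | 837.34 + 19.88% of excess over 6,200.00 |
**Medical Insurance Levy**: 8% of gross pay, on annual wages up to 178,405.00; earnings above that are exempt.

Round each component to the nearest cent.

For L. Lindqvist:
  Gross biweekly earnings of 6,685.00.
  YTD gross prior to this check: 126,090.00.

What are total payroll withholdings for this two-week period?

1,468.56

State Income Tax: taxable = 6,685.00
  837.34 + 19.88% × (6,685.00 − 6,200.00) = 837.34 + 19.88% × 485.00 = 933.76
Medical Insurance Levy: 8% × 6,685.00 = 534.80
Total: 933.76 + 534.80 = 1,468.56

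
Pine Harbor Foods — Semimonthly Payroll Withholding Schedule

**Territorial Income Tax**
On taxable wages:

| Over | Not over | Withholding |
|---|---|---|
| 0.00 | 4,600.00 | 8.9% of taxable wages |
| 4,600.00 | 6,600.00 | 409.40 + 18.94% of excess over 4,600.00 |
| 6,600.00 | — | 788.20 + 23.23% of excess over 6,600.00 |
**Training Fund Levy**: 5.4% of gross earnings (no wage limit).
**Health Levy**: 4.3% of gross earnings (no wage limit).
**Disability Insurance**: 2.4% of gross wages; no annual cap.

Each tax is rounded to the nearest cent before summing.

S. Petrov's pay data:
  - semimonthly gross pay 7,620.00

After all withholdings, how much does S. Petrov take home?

Territorial Income Tax: taxable = 7,620.00
  788.20 + 23.23% × (7,620.00 − 6,600.00) = 788.20 + 23.23% × 1,020.00 = 1,025.15
Training Fund Levy: 5.4% × 7,620.00 = 411.48
Health Levy: 4.3% × 7,620.00 = 327.66
Disability Insurance: 2.4% × 7,620.00 = 182.88
Total withheld: 1,025.15 + 411.48 + 327.66 + 182.88 = 1,947.17
Net pay: 7,620.00 − 1,947.17 = 5,672.83

5,672.83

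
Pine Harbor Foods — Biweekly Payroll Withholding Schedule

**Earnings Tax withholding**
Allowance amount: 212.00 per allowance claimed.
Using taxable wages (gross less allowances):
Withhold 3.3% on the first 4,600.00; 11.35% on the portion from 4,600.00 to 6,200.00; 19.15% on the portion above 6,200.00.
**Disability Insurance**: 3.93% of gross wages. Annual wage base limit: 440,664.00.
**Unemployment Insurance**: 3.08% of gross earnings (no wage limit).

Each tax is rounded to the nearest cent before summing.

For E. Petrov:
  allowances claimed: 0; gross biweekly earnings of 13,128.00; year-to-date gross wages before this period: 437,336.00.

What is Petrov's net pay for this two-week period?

10,932.76

Earnings Tax: taxable = 13,128.00
  333.40 + 19.15% × (13,128.00 − 6,200.00) = 333.40 + 19.15% × 6,928.00 = 1,660.11
Disability Insurance: cap 440,664.00 − YTD 437,336.00 = 3,328.00 subject; 3.93% × 3,328.00 = 130.79
Unemployment Insurance: 3.08% × 13,128.00 = 404.34
Total withheld: 1,660.11 + 130.79 + 404.34 = 2,195.24
Net pay: 13,128.00 − 2,195.24 = 10,932.76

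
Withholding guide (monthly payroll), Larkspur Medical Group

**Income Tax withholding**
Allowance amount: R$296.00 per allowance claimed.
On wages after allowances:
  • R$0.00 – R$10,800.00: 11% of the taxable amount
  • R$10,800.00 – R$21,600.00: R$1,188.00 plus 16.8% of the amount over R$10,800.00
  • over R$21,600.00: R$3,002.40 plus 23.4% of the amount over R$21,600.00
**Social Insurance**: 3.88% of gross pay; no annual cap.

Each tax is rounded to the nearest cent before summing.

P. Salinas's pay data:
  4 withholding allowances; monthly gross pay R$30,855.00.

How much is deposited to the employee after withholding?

Income Tax: taxable = R$30,855.00 − 4×R$296.00 = R$29,671.00
  R$3,002.40 + 23.4% × (R$29,671.00 − R$21,600.00) = R$3,002.40 + 23.4% × R$8,071.00 = R$4,891.01
Social Insurance: 3.88% × R$30,855.00 = R$1,197.17
Total withheld: R$4,891.01 + R$1,197.17 = R$6,088.18
Net pay: R$30,855.00 − R$6,088.18 = R$24,766.82

R$24,766.82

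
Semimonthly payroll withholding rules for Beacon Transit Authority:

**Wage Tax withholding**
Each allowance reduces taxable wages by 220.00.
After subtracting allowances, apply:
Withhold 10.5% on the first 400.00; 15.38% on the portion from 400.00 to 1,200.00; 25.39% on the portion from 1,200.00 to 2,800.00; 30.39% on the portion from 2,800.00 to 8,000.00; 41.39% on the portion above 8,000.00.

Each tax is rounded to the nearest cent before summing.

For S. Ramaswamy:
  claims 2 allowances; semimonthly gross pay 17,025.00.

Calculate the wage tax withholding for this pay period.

5,704.89

Wage Tax: taxable = 17,025.00 − 2×220.00 = 16,585.00
  2,151.56 + 41.39% × (16,585.00 − 8,000.00) = 2,151.56 + 41.39% × 8,585.00 = 5,704.89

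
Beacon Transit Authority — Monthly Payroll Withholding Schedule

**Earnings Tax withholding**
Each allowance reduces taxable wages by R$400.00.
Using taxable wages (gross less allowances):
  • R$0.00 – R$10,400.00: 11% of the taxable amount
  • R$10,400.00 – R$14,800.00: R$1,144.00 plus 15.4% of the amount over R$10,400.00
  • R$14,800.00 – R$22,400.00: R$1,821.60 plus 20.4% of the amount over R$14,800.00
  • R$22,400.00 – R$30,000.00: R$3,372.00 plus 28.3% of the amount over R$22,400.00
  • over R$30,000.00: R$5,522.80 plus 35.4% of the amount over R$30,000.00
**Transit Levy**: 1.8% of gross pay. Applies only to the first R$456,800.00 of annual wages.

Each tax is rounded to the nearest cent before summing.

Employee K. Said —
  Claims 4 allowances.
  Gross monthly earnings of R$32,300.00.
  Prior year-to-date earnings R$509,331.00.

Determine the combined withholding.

R$5,770.60

Earnings Tax: taxable = R$32,300.00 − 4×R$400.00 = R$30,700.00
  R$5,522.80 + 35.4% × (R$30,700.00 − R$30,000.00) = R$5,522.80 + 35.4% × R$700.00 = R$5,770.60
Transit Levy: YTD R$509,331.00 ≥ cap R$456,800.00 → R$0.00
Total: R$5,770.60 + R$0.00 = R$5,770.60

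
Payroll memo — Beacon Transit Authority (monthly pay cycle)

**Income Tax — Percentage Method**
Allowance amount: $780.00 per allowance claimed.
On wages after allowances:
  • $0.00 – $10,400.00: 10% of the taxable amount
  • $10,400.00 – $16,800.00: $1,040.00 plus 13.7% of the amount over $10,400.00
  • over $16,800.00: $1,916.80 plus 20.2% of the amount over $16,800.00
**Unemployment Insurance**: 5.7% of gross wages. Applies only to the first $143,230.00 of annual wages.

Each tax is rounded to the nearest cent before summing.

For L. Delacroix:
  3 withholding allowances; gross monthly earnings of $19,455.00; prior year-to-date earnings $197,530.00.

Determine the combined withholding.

Income Tax: taxable = $19,455.00 − 3×$780.00 = $17,115.00
  $1,916.80 + 20.2% × ($17,115.00 − $16,800.00) = $1,916.80 + 20.2% × $315.00 = $1,980.43
Unemployment Insurance: YTD $197,530.00 ≥ cap $143,230.00 → $0.00
Total: $1,980.43 + $0.00 = $1,980.43

$1,980.43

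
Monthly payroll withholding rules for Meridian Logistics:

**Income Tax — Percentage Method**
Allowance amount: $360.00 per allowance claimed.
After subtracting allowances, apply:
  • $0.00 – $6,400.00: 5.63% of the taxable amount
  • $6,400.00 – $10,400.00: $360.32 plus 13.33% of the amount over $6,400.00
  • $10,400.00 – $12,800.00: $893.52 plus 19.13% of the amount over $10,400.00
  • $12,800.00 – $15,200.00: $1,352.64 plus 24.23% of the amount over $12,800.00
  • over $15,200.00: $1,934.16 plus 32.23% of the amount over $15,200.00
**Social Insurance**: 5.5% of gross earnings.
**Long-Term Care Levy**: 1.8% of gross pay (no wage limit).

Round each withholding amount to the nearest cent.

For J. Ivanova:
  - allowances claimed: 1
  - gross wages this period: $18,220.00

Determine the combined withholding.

$4,121.54

Income Tax: taxable = $18,220.00 − 1×$360.00 = $17,860.00
  $1,934.16 + 32.23% × ($17,860.00 − $15,200.00) = $1,934.16 + 32.23% × $2,660.00 = $2,791.48
Social Insurance: 5.5% × $18,220.00 = $1,002.10
Long-Term Care Levy: 1.8% × $18,220.00 = $327.96
Total: $2,791.48 + $1,002.10 + $327.96 = $4,121.54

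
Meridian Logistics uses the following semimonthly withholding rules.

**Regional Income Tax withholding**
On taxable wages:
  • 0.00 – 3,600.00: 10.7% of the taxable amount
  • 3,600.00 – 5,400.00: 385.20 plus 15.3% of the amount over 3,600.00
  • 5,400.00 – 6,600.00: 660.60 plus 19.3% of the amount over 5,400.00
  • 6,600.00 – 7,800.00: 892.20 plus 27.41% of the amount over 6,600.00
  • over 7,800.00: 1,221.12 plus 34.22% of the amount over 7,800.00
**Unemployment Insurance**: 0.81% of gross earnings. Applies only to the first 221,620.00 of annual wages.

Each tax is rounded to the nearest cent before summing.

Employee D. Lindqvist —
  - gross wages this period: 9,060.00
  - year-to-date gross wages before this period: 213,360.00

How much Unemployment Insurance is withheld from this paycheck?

Unemployment Insurance: cap 221,620.00 − YTD 213,360.00 = 8,260.00 subject; 0.81% × 8,260.00 = 66.91

66.91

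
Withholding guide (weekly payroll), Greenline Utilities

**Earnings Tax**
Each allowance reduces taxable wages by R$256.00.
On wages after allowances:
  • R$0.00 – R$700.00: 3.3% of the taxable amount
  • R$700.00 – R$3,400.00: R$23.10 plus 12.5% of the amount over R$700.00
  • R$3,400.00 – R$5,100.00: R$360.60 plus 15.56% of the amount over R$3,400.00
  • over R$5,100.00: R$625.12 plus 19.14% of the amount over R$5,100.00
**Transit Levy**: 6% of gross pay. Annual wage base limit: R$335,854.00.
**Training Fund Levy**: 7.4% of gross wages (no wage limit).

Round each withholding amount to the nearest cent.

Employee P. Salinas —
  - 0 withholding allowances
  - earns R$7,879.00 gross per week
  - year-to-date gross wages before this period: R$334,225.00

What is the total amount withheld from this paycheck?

R$1,837.81

Earnings Tax: taxable = R$7,879.00
  R$625.12 + 19.14% × (R$7,879.00 − R$5,100.00) = R$625.12 + 19.14% × R$2,779.00 = R$1,157.02
Transit Levy: cap R$335,854.00 − YTD R$334,225.00 = R$1,629.00 subject; 6% × R$1,629.00 = R$97.74
Training Fund Levy: 7.4% × R$7,879.00 = R$583.05
Total: R$1,157.02 + R$97.74 + R$583.05 = R$1,837.81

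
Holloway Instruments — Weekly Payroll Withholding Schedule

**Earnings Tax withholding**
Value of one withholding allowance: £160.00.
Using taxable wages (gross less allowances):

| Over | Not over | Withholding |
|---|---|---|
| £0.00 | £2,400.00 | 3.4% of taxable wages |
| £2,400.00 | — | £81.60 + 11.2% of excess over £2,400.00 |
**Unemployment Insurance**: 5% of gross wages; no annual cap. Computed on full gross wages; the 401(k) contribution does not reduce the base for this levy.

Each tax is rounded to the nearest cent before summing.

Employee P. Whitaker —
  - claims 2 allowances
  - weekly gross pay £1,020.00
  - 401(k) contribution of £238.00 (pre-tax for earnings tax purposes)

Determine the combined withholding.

£66.71

Earnings Tax: taxable = £1,020.00 − £238.00 − 2×£160.00 = £462.00
  3.4% × £462.00 = £15.71
Unemployment Insurance: 5% × £1,020.00 = £51.00
Total: £15.71 + £51.00 = £66.71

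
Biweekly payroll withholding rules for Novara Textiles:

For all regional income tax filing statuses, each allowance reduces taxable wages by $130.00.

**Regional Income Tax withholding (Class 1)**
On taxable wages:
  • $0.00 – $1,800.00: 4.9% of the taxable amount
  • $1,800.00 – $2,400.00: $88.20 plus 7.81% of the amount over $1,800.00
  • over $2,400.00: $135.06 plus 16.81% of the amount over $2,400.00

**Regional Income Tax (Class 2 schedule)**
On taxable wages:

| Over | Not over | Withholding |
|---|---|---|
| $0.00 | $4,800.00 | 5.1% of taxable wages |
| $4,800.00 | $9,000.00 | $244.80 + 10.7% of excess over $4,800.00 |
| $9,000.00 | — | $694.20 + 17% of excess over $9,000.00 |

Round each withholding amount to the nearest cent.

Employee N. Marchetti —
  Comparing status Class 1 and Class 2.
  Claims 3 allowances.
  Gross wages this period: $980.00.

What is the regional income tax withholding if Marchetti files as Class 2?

Regional Income Tax (Class 2): taxable = $980.00 − 3×$130.00 = $590.00
  5.1% × $590.00 = $30.09

$30.09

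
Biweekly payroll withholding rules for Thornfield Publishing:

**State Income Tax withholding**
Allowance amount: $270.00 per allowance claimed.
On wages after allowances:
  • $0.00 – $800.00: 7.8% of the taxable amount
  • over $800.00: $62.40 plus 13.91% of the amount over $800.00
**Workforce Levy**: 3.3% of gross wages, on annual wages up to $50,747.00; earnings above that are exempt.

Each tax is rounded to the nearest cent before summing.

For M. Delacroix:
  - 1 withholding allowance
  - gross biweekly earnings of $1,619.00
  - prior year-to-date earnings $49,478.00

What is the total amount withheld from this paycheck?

State Income Tax: taxable = $1,619.00 − 1×$270.00 = $1,349.00
  $62.40 + 13.91% × ($1,349.00 − $800.00) = $62.40 + 13.91% × $549.00 = $138.77
Workforce Levy: cap $50,747.00 − YTD $49,478.00 = $1,269.00 subject; 3.3% × $1,269.00 = $41.88
Total: $138.77 + $41.88 = $180.65

$180.65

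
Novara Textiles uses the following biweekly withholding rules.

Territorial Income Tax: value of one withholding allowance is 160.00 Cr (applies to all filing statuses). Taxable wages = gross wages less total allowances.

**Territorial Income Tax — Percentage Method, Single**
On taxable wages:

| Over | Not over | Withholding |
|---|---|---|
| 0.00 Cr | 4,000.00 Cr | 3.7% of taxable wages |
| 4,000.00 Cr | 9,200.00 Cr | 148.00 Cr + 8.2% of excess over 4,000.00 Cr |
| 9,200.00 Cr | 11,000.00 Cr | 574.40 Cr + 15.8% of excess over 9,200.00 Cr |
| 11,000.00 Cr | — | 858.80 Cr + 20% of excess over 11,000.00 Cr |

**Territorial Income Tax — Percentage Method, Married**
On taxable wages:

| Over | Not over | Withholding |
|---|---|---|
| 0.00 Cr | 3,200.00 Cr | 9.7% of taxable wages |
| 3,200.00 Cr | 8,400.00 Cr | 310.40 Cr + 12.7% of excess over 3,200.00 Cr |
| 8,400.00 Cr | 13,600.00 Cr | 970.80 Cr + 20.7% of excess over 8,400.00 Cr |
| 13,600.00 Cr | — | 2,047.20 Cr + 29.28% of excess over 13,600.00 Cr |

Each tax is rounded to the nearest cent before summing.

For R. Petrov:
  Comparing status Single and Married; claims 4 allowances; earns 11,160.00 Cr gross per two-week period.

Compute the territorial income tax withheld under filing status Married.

1,409.64 Cr

Territorial Income Tax (Married): taxable = 11,160.00 Cr − 4×160.00 Cr = 10,520.00 Cr
  970.80 Cr + 20.7% × (10,520.00 Cr − 8,400.00 Cr) = 970.80 Cr + 20.7% × 2,120.00 Cr = 1,409.64 Cr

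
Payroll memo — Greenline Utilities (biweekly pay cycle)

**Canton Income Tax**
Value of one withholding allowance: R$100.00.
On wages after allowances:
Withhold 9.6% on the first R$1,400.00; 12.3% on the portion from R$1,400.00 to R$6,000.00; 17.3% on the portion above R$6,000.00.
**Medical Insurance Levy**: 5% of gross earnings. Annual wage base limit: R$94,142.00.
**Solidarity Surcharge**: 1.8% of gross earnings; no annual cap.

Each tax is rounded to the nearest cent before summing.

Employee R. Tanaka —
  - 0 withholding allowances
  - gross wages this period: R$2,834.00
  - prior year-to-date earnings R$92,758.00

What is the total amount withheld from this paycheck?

Canton Income Tax: taxable = R$2,834.00
  R$134.40 + 12.3% × (R$2,834.00 − R$1,400.00) = R$134.40 + 12.3% × R$1,434.00 = R$310.78
Medical Insurance Levy: cap R$94,142.00 − YTD R$92,758.00 = R$1,384.00 subject; 5% × R$1,384.00 = R$69.20
Solidarity Surcharge: 1.8% × R$2,834.00 = R$51.01
Total: R$310.78 + R$69.20 + R$51.01 = R$430.99

R$430.99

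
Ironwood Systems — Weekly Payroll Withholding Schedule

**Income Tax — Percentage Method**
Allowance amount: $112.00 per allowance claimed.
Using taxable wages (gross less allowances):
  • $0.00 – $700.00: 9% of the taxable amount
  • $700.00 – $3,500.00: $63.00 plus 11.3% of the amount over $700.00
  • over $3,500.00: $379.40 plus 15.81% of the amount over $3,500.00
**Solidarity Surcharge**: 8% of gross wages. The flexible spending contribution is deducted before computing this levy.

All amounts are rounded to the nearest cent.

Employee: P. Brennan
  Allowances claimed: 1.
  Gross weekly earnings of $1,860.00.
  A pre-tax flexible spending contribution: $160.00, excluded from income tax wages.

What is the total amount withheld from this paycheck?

$299.34

Income Tax: taxable = $1,860.00 − $160.00 − 1×$112.00 = $1,588.00
  $63.00 + 11.3% × ($1,588.00 − $700.00) = $63.00 + 11.3% × $888.00 = $163.34
Solidarity Surcharge: 8% × $1,700.00 = $136.00
Total: $163.34 + $136.00 = $299.34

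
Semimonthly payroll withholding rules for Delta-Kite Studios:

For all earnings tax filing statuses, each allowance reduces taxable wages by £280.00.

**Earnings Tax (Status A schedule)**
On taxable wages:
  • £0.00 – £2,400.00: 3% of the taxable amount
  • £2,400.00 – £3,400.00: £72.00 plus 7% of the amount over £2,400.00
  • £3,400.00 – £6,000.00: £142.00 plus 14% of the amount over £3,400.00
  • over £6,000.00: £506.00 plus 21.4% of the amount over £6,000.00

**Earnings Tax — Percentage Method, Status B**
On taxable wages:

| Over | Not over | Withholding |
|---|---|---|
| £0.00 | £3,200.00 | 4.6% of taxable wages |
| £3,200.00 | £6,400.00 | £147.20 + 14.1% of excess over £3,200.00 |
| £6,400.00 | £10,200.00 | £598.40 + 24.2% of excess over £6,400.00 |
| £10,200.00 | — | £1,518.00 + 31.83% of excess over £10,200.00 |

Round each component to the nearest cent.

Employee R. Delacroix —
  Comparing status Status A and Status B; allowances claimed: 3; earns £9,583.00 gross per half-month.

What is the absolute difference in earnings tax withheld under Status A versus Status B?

£72.41

Earnings Tax (Status A): taxable = £9,583.00 − 3×£280.00 = £8,743.00
  £506.00 + 21.4% × (£8,743.00 − £6,000.00) = £506.00 + 21.4% × £2,743.00 = £1,093.00
Earnings Tax (Status B): taxable = £9,583.00 − 3×£280.00 = £8,743.00
  £598.40 + 24.2% × (£8,743.00 − £6,400.00) = £598.40 + 24.2% × £2,343.00 = £1,165.41
Difference: |£1,093.00 − £1,165.41| = £72.41 (higher under Status B)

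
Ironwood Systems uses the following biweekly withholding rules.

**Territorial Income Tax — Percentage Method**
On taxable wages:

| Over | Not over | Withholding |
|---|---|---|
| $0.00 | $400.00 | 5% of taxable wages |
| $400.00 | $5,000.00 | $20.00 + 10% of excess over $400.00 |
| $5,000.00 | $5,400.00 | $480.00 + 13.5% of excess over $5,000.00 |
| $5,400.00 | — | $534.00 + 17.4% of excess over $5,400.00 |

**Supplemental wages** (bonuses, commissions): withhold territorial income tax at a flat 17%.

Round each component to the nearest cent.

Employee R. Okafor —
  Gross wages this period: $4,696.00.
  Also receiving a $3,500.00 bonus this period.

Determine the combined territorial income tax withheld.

$1,044.60

Territorial Income Tax: taxable = $4,696.00
  $20.00 + 10% × ($4,696.00 − $400.00) = $20.00 + 10% × $4,296.00 = $449.60
Supplemental (17% flat on bonus): 17% × $3,500.00 = $595.00
Total territorial income tax: $449.60 + $595.00 = $1,044.60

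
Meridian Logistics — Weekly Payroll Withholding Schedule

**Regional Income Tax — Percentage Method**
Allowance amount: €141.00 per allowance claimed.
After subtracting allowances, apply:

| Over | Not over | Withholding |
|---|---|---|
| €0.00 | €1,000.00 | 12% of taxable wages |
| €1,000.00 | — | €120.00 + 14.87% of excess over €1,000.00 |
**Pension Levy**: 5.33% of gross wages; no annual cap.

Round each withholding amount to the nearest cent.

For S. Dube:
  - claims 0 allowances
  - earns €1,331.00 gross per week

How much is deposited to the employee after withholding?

Regional Income Tax: taxable = €1,331.00
  €120.00 + 14.87% × (€1,331.00 − €1,000.00) = €120.00 + 14.87% × €331.00 = €169.22
Pension Levy: 5.33% × €1,331.00 = €70.94
Total withheld: €169.22 + €70.94 = €240.16
Net pay: €1,331.00 − €240.16 = €1,090.84

€1,090.84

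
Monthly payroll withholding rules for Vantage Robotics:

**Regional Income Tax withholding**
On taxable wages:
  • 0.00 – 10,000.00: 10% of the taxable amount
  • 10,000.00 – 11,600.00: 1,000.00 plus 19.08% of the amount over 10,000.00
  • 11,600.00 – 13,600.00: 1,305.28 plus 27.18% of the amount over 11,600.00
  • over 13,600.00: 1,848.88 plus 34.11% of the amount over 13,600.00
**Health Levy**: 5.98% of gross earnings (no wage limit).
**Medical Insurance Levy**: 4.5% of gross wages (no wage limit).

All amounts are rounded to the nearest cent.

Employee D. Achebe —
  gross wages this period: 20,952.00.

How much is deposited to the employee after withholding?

14,399.58

Regional Income Tax: taxable = 20,952.00
  1,848.88 + 34.11% × (20,952.00 − 13,600.00) = 1,848.88 + 34.11% × 7,352.00 = 4,356.65
Health Levy: 5.98% × 20,952.00 = 1,252.93
Medical Insurance Levy: 4.5% × 20,952.00 = 942.84
Total withheld: 4,356.65 + 1,252.93 + 942.84 = 6,552.42
Net pay: 20,952.00 − 6,552.42 = 14,399.58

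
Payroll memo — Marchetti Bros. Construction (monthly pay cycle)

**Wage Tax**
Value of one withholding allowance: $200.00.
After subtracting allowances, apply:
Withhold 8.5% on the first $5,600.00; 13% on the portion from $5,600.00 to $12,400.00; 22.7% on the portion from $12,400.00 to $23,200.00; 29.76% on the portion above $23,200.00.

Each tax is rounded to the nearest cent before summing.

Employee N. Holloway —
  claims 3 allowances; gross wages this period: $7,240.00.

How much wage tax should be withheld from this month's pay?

Wage Tax: taxable = $7,240.00 − 3×$200.00 = $6,640.00
  $476.00 + 13% × ($6,640.00 − $5,600.00) = $476.00 + 13% × $1,040.00 = $611.20

$611.20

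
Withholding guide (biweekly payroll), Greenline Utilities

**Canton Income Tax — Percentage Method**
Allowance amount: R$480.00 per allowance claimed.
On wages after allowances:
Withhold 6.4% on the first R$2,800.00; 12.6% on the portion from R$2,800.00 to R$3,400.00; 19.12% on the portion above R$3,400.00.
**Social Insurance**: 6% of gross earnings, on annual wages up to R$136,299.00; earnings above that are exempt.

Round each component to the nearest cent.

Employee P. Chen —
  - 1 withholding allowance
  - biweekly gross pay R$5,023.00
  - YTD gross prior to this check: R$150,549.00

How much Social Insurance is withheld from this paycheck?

Social Insurance: YTD R$150,549.00 ≥ cap R$136,299.00 → R$0.00

R$0.00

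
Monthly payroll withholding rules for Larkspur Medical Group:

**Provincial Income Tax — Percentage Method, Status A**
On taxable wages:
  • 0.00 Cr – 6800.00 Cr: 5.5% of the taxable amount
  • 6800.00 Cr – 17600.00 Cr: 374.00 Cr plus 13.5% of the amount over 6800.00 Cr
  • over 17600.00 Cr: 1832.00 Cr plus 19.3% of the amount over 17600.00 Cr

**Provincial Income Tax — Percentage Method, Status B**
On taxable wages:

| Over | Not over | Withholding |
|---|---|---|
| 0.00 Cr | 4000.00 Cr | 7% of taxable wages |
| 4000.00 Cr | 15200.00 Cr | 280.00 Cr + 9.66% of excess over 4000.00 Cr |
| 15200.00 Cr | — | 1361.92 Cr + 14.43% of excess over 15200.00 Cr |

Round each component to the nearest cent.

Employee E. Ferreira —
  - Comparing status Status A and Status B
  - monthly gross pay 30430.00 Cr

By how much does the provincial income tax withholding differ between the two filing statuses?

Provincial Income Tax (Status A): taxable = 30430.00 Cr
  1832.00 Cr + 19.3% × (30430.00 Cr − 17600.00 Cr) = 1832.00 Cr + 19.3% × 12830.00 Cr = 4308.19 Cr
Provincial Income Tax (Status B): taxable = 30430.00 Cr
  1361.92 Cr + 14.43% × (30430.00 Cr − 15200.00 Cr) = 1361.92 Cr + 14.43% × 15230.00 Cr = 3559.61 Cr
Difference: |4308.19 Cr − 3559.61 Cr| = 748.58 Cr (higher under Status A)

748.58 Cr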